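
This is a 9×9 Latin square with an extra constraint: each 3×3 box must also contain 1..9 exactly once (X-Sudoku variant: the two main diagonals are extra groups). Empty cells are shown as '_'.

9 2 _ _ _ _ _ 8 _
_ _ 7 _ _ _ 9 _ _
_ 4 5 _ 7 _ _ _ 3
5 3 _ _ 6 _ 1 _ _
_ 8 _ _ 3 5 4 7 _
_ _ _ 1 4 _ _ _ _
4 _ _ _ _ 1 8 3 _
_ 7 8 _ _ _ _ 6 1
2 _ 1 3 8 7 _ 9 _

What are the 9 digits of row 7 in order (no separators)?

r2c2 = 1: row 2 has {7,9}; col 2 has {2,3,4,7,8}; box has {2,4,5,7,9}; main diagonal has {3,5,6,8,9} → only 1 remains.
r3c7 = 6: row 3 has {3,4,5,7}; col 7 has {1,4,8,9}; box has {3,8,9}; anti-diagonal has {1,2,3,7} → only 6 remains.
r4c8 = 2: row 4 has {1,3,5,6}; col 8 has {3,6,7,8,9}; box has {1,4,7} → only 2 remains.
r6c6 = 2: row 6 has {1,4}; col 6 has {1,5,7}; box has {1,3,4,5,6}; main diagonal has {1,3,5,6,8,9} → only 2 remains.
r6c8 = 5: row 6 has {1,2,4}; col 8 has {2,3,6,7,8,9}; box has {1,2,4,7} → only 5 remains.
r7c3 = 9: row 7 has {1,3,4,8}; col 3 has {1,5,7,8}; box has {1,2,4,7,8}; anti-diagonal has {1,2,3,6,7} → only 9 remains.
r8c1 = 3: row 8 has {1,6,7,8}; col 1 has {2,4,5,9}; box has {1,2,4,7,8,9} → only 3 remains.
r9c7 = 5: row 9 has {1,2,3,7,8,9}; col 7 has {1,4,6,8,9}; box has {1,3,6,8,9} → only 5 remains.
r9c9 = 4: row 9 has {1,2,3,5,7,8,9}; col 9 has {1,3}; box has {1,3,5,6,8,9}; main diagonal has {1,2,3,5,6,8,9} → only 4 remains.
r1c7 = 7: row 1 has {2,8,9}; col 7 has {1,4,5,6,8,9}; box has {3,6,8,9} → only 7 remains.
r1c9 = 5: row 1 has {2,7,8,9}; col 9 has {1,3,4}; box has {3,6,7,8,9}; anti-diagonal has {1,2,3,6,7,9} → only 5 remains.
r2c8 = 4: row 2 has {1,7,9}; col 8 has {2,3,5,6,7,8,9}; box has {3,5,6,7,8,9}; anti-diagonal has {1,2,3,5,6,7,9} → only 4 remains.
r2c9 = 2: row 2 has {1,4,7,9}; col 9 has {1,3,4,5}; box has {3,4,5,6,7,8,9} → only 2 remains.
r3c1 = 8: row 3 has {3,4,5,6,7}; col 1 has {2,3,4,5,9}; box has {1,2,4,5,7,9} → only 8 remains.
r3c6 = 9: row 3 has {3,4,5,6,7,8}; col 6 has {1,2,5,7}; box has {7} → only 9 remains.
r3c8 = 1: row 3 has {3,4,5,6,7,8,9}; col 8 has {2,3,4,5,6,7,8,9}; box has {2,3,4,5,6,7,8,9} → only 1 remains.
r4c3 = 4: row 4 has {1,2,3,5,6}; col 3 has {1,5,7,8,9}; box has {3,5,8} → only 4 remains.
r4c4 = 7: row 4 has {1,2,3,4,5,6}; col 4 has {1,3}; box has {1,2,3,4,5,6}; main diagonal has {1,2,3,4,5,6,8,9} → only 7 remains.
r4c6 = 8: row 4 has {1,2,3,4,5,6,7}; col 6 has {1,2,5,7,9}; box has {1,2,3,4,5,6,7}; anti-diagonal has {1,2,3,4,5,6,7,9} → only 8 remains.
r4c9 = 9: row 4 has {1,2,3,4,5,6,7,8}; col 9 has {1,2,3,4,5}; box has {1,2,4,5,7} → only 9 remains.
r5c4 = 9: row 5 has {3,4,5,7,8}; col 4 has {1,3,7}; box has {1,2,3,4,5,6,7,8} → only 9 remains.
r5c9 = 6: row 5 has {3,4,5,7,8,9}; col 9 has {1,2,3,4,5,9}; box has {1,2,4,5,7,9} → only 6 remains.
r6c3 = 6: row 6 has {1,2,4,5}; col 3 has {1,4,5,7,8,9}; box has {3,4,5,8} → only 6 remains.
r6c7 = 3: row 6 has {1,2,4,5,6}; col 7 has {1,4,5,6,7,8,9}; box has {1,2,4,5,6,7,9} → only 3 remains.
r6c9 = 8: row 6 has {1,2,3,4,5,6}; col 9 has {1,2,3,4,5,6,9}; box has {1,2,3,4,5,6,7,9} → only 8 remains.
r7c9 = 7: row 7 has {1,3,4,8,9}; col 9 has {1,2,3,4,5,6,8,9}; box has {1,3,4,5,6,8,9} → only 7 remains.
r8c6 = 4: row 8 has {1,3,6,7,8}; col 6 has {1,2,5,7,8,9}; box has {1,3,7,8} → only 4 remains.
r8c7 = 2: row 8 has {1,3,4,6,7,8}; col 7 has {1,3,4,5,6,7,8,9}; box has {1,3,4,5,6,7,8,9} → only 2 remains.
r9c2 = 6: row 9 has {1,2,3,4,5,7,8,9}; col 2 has {1,2,3,4,7,8}; box has {1,2,3,4,7,8,9} → only 6 remains.
r1c3 = 3: row 1 has {2,5,7,8,9}; col 3 has {1,4,5,6,7,8,9}; box has {1,2,4,5,7,8,9} → only 3 remains.
r1c5 = 1: row 1 has {2,3,5,7,8,9}; col 5 has {3,4,6,7,8}; box has {7,9} → only 1 remains.
r1c6 = 6: row 1 has {1,2,3,5,7,8,9}; col 6 has {1,2,4,5,7,8,9}; box has {1,7,9} → only 6 remains.
r2c1 = 6: row 2 has {1,2,4,7,9}; col 1 has {2,3,4,5,8,9}; box has {1,2,3,4,5,7,8,9} → only 6 remains.
r2c5 = 5: row 2 has {1,2,4,6,7,9}; col 5 has {1,3,4,6,7,8}; box has {1,6,7,9} → only 5 remains.
r2c6 = 3: row 2 has {1,2,4,5,6,7,9}; col 6 has {1,2,4,5,6,7,8,9}; box has {1,5,6,7,9} → only 3 remains.
r3c4 = 2: row 3 has {1,3,4,5,6,7,8,9}; col 4 has {1,3,7,9}; box has {1,3,5,6,7,9} → only 2 remains.
r5c1 = 1: row 5 has {3,4,5,6,7,8,9}; col 1 has {2,3,4,5,6,8,9}; box has {3,4,5,6,8} → only 1 remains.
r5c3 = 2: row 5 has {1,3,4,5,6,7,8,9}; col 3 has {1,3,4,5,6,7,8,9}; box has {1,3,4,5,6,8} → only 2 remains.
r6c1 = 7: row 6 has {1,2,3,4,5,6,8}; col 1 has {1,2,3,4,5,6,8,9}; box has {1,2,3,4,5,6,8} → only 7 remains.
r6c2 = 9: row 6 has {1,2,3,4,5,6,7,8}; col 2 has {1,2,3,4,6,7,8}; box has {1,2,3,4,5,6,7,8} → only 9 remains.
r7c2 = 5: row 7 has {1,3,4,7,8,9}; col 2 has {1,2,3,4,6,7,8,9}; box has {1,2,3,4,6,7,8,9} → only 5 remains.
r7c4 = 6: row 7 has {1,3,4,5,7,8,9}; col 4 has {1,2,3,7,9}; box has {1,3,4,7,8} → only 6 remains.
r7c5 = 2: row 7 has {1,3,4,5,6,7,8,9}; col 5 has {1,3,4,5,6,7,8}; box has {1,3,4,6,7,8} → only 2 remains.

459621837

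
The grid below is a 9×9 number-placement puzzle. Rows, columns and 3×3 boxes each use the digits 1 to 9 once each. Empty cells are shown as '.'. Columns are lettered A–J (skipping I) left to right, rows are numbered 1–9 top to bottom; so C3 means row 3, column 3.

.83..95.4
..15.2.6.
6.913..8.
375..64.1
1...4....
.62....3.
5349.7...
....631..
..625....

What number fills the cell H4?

9

E1 = 7: row 1 has {3,4,5,8,9}; col 5 has {3,4,5,6}; box has {1,2,3,5,9} → only 7 remains.
B2 = 4: row 2 has {1,2,5,6}; col 2 has {3,6,7,8}; box has {1,3,6,8,9} → only 4 remains.
E2 = 8: row 2 has {1,2,4,5,6}; col 5 has {3,4,5,6,7}; box has {1,2,3,5,7,9} → only 8 remains.
F3 = 4: row 3 has {1,3,6,8,9}; col 6 has {2,3,6,7,9}; box has {1,2,3,5,7,8,9} → only 4 remains.
D4 = 8: row 4 has {1,3,4,5,6,7}; col 4 has {1,2,5,9}; box has {4,6} → only 8 remains.
B5 = 9: row 5 has {1,4}; col 2 has {3,4,6,7,8}; box has {1,2,3,5,6,7} → only 9 remains.
C5 = 8: row 5 has {1,4,9}; col 3 has {1,2,3,4,5,6,9}; box has {1,2,3,5,6,7,9} → only 8 remains.
F5 = 5: row 5 has {1,4,8,9}; col 6 has {2,3,4,6,7,9}; box has {4,6,8} → only 5 remains.
A6 = 4: row 6 has {2,3,6}; col 1 has {1,3,5,6}; box has {1,2,3,5,6,7,8,9} → only 4 remains.
D6 = 7: row 6 has {2,3,4,6}; col 4 has {1,2,5,8,9}; box has {4,5,6,8} → only 7 remains.
F6 = 1: row 6 has {2,3,4,6,7}; col 6 has {2,3,4,5,6,7,9}; box has {4,5,6,7,8} → only 1 remains.
E7 = 1: row 7 has {3,4,5,7,9}; col 5 has {3,4,5,6,7,8}; box has {2,3,5,6,7,9} → only 1 remains.
H7 = 2: row 7 has {1,3,4,5,7,9}; col 8 has {3,6,8}; box has {1} → only 2 remains.
B8 = 2: row 8 has {1,3,6}; col 2 has {3,4,6,7,8,9}; box has {3,4,5,6} → only 2 remains.
C8 = 7: row 8 has {1,2,3,6}; col 3 has {1,2,3,4,5,6,8,9}; box has {2,3,4,5,6} → only 7 remains.
D8 = 4: row 8 has {1,2,3,6,7}; col 4 has {1,2,5,7,8,9}; box has {1,2,3,5,6,7,9} → only 4 remains.
B9 = 1: row 9 has {2,5,6}; col 2 has {2,3,4,6,7,8,9}; box has {2,3,4,5,6,7} → only 1 remains.
F9 = 8: row 9 has {1,2,5,6}; col 6 has {1,2,3,4,5,6,7,9}; box has {1,2,3,4,5,6,7,9} → only 8 remains.
A1 = 2: row 1 has {3,4,5,7,8,9}; col 1 has {1,3,4,5,6}; box has {1,3,4,6,8,9} → only 2 remains.
D1 = 6: row 1 has {2,3,4,5,7,8,9}; col 4 has {1,2,4,5,7,8,9}; box has {1,2,3,4,5,7,8,9} → only 6 remains.
H1 = 1: row 1 has {2,3,4,5,6,7,8,9}; col 8 has {2,3,6,8}; box has {4,5,6,8} → only 1 remains.
A2 = 7: row 2 has {1,2,4,5,6,8}; col 1 has {1,2,3,4,5,6}; box has {1,2,3,4,6,8,9} → only 7 remains.
B3 = 5: row 3 has {1,3,4,6,8,9}; col 2 has {1,2,3,4,6,7,8,9}; box has {1,2,3,4,6,7,8,9} → only 5 remains.
H4 = 9: row 4 has {1,3,4,5,6,7,8}; col 8 has {1,2,3,6,8}; box has {1,3,4} → only 9 remains.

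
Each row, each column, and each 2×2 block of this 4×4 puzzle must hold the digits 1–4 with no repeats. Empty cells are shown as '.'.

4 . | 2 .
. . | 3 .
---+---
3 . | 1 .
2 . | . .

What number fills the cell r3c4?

r1c4 = 1 (sole candidate).
r2c1 = 1 (sole candidate).
r2c2 = 2 (sole candidate).
r2c4 = 4 (sole candidate).
r3c2 = 4 (sole candidate).
r3c4 = 2: row 3 has {1,3,4}; col 4 has {1,4}; box has {1} → only 2 remains.

2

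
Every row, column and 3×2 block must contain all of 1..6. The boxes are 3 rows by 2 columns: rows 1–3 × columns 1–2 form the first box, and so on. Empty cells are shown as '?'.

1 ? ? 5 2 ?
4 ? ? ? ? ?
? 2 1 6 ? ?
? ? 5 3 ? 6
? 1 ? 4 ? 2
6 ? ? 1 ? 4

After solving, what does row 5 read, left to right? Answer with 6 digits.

row 1, column 6 = 3: row 1 has {1,2,5}; col 6 has {2,4,6}; box has {2} → only 3 remains.
row 2, column 4 = 2: row 2 has {4}; col 4 has {1,3,4,5,6}; box has {1,5,6} → only 2 remains.
row 3, column 6 = 5: row 3 has {1,2,6}; col 6 has {2,3,4,6}; box has {2,3} → only 5 remains.
row 4, column 1 = 2: row 4 has {3,5,6}; col 1 has {1,4,6}; box has {1,6} → only 2 remains.
row 4, column 2 = 4: row 4 has {2,3,5,6}; col 2 has {1,2}; box has {1,2,6} → only 4 remains.
row 4, column 5 = 1: row 4 has {2,3,4,5,6}; col 5 has {2}; box has {2,4,6} → only 1 remains.
row 5, column 3 = 6: row 5 has {1,2,4}; col 3 has {1,5}; box has {1,3,4,5} → only 6 remains.
row 6, column 3 = 2: row 6 has {1,4,6}; col 3 has {1,5,6}; box has {1,3,4,5,6} → only 2 remains.
row 1, column 2 = 6: row 1 has {1,2,3,5}; col 2 has {1,2,4}; box has {1,2,4} → only 6 remains.
row 1, column 3 = 4: row 1 has {1,2,3,5,6}; col 3 has {1,2,5,6}; box has {1,2,5,6} → only 4 remains.
row 2, column 3 = 3: row 2 has {2,4}; col 3 has {1,2,4,5,6}; box has {1,2,4,5,6} → only 3 remains.
row 2, column 5 = 6: row 2 has {2,3,4}; col 5 has {1,2}; box has {2,3,5} → only 6 remains.
row 2, column 6 = 1: row 2 has {2,3,4,6}; col 6 has {2,3,4,5,6}; box has {2,3,5,6} → only 1 remains.
row 3, column 1 = 3: row 3 has {1,2,5,6}; col 1 has {1,2,4,6}; box has {1,2,4,6} → only 3 remains.
row 3, column 5 = 4: row 3 has {1,2,3,5,6}; col 5 has {1,2,6}; box has {1,2,3,5,6} → only 4 remains.
row 5, column 1 = 5: row 5 has {1,2,4,6}; col 1 has {1,2,3,4,6}; box has {1,2,4,6} → only 5 remains.
row 5, column 5 = 3: row 5 has {1,2,4,5,6}; col 5 has {1,2,4,6}; box has {1,2,4,6} → only 3 remains.

516432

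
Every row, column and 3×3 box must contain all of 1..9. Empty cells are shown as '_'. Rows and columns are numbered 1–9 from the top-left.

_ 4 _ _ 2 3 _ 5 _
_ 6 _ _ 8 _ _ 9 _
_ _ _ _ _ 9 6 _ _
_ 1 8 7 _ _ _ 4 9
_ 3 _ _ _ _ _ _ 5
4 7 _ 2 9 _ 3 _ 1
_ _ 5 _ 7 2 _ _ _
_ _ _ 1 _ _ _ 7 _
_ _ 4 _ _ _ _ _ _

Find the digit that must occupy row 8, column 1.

6

row 1, column 4 = 6: row 1 has {2,3,4,5}; col 4 has {1,2,7}; box has {2,3,8,9} → only 6 remains.
row 4, column 7 = 2: row 4 has {1,4,7,8,9}; col 7 has {3,6}; box has {1,3,4,5,9} → only 2 remains.
row 6, column 3 = 6: row 6 has {1,2,3,4,7,9}; col 3 has {4,5,8}; box has {1,3,4,7,8} → only 6 remains.
row 6, column 8 = 8: row 6 has {1,2,3,4,6,7,9}; col 8 has {4,5,7,9}; box has {1,2,3,4,5,9} → only 8 remains.
row 4, column 1 = 5: row 4 has {1,2,4,7,8,9}; col 1 has {4}; box has {1,3,4,6,7,8} → only 5 remains.
row 4, column 6 = 6: row 4 has {1,2,4,5,7,8,9}; col 6 has {2,3,9}; box has {2,7,9} → only 6 remains.
row 5, column 7 = 7: row 5 has {3,5}; col 7 has {2,3,6}; box has {1,2,3,4,5,8,9} → only 7 remains.
row 5, column 8 = 6: row 5 has {3,5,7}; col 8 has {4,5,7,8,9}; box has {1,2,3,4,5,7,8,9} → only 6 remains.
row 6, column 6 = 5: row 6 has {1,2,3,4,6,7,8,9}; col 6 has {2,3,6,9}; box has {2,6,7,9} → only 5 remains.
row 9, column 6 = 8: row 9 has {4}; col 6 has {2,3,5,6,9}; box has {1,2,7} → only 8 remains.
row 4, column 5 = 3: row 4 has {1,2,4,5,6,7,8,9}; col 5 has {2,7,8,9}; box has {2,5,6,7,9} → only 3 remains.
row 8, column 6 = 4: row 8 has {1,7}; col 6 has {2,3,5,6,8,9}; box has {1,2,7,8} → only 4 remains.
row 5, column 6 = 1: row 5 has {3,5,6,7}; col 6 has {2,3,4,5,6,8,9}; box has {2,3,5,6,7,9} → only 1 remains.
row 2, column 6 = 7: row 2 has {6,8,9}; col 6 has {1,2,3,4,5,6,8,9}; box has {2,3,6,8,9} → only 7 remains.
row 5, column 5 = 4: row 5 has {1,3,5,6,7}; col 5 has {2,3,7,8,9}; box has {1,2,3,5,6,7,9} → only 4 remains.
row 5, column 4 = 8: row 5 has {1,3,4,5,6,7}; col 4 has {1,2,6,7}; box has {1,2,3,4,5,6,7,9} → only 8 remains.
row 2, column 4 = 5: in row 2, 5 can only go here (every other open cell in that row sees a 5).
row 3, column 4 = 4: row 3 has {6,9}; col 4 has {1,2,5,6,7,8}; box has {2,3,5,6,7,8,9} → only 4 remains.
row 3, column 5 = 1: row 3 has {4,6,9}; col 5 has {2,3,4,7,8,9}; box has {2,3,4,5,6,7,8,9} → only 1 remains.
row 3, column 2 = 5: in row 3, 5 can only go here (every other open cell in that row sees a 5).
row 9, column 1 = 7: in row 9, 7 can only go here (every other open cell in that row sees a 7).
row 7, column 1 = 1: in box 7, 1 can only go here (every other open cell in that box sees a 1).
row 7, column 8 = 3: row 7 has {1,2,5,7}; col 8 has {4,5,6,7,8,9}; box has {7} → only 3 remains.
row 3, column 8 = 2: row 3 has {1,4,5,6,9}; col 8 has {3,4,5,6,7,8,9}; box has {5,6,9} → only 2 remains.
row 7, column 4 = 9: row 7 has {1,2,3,5,7}; col 4 has {1,2,4,5,6,7,8}; box has {1,2,4,7,8} → only 9 remains.
row 9, column 4 = 3: row 9 has {4,7,8}; col 4 has {1,2,4,5,6,7,8,9}; box has {1,2,4,7,8,9} → only 3 remains.
row 9, column 8 = 1: row 9 has {3,4,7,8}; col 8 has {2,3,4,5,6,7,8,9}; box has {3,7} → only 1 remains.
row 7, column 2 = 8: row 7 has {1,2,3,5,7,9}; col 2 has {1,3,4,5,6,7}; box has {1,4,5,7} → only 8 remains.
row 7, column 7 = 4: row 7 has {1,2,3,5,7,8,9}; col 7 has {2,3,6,7}; box has {1,3,7} → only 4 remains.
row 7, column 9 = 6: row 7 has {1,2,3,4,5,7,8,9}; col 9 has {1,5,9}; box has {1,3,4,7} → only 6 remains.
row 9, column 9 = 2: row 9 has {1,3,4,7,8}; col 9 has {1,5,6,9}; box has {1,3,4,6,7} → only 2 remains.
row 2, column 7 = 1: row 2 has {5,6,7,8,9}; col 7 has {2,3,4,6,7}; box has {2,5,6,9} → only 1 remains.
row 8, column 9 = 8: row 8 has {1,4,7}; col 9 has {1,2,5,6,9}; box has {1,2,3,4,6,7} → only 8 remains.
row 9, column 2 = 9: row 9 has {1,2,3,4,7,8}; col 2 has {1,3,4,5,6,7,8}; box has {1,4,5,7,8} → only 9 remains.
row 9, column 7 = 5: row 9 has {1,2,3,4,7,8,9}; col 7 has {1,2,3,4,6,7}; box has {1,2,3,4,6,7,8} → only 5 remains.
row 1, column 7 = 8: row 1 has {2,3,4,5,6}; col 7 has {1,2,3,4,5,6,7}; box has {1,2,5,6,9} → only 8 remains.
row 1, column 9 = 7: row 1 has {2,3,4,5,6,8}; col 9 has {1,2,5,6,8,9}; box has {1,2,5,6,8,9} → only 7 remains.
row 3, column 9 = 3: row 3 has {1,2,4,5,6,9}; col 9 has {1,2,5,6,7,8,9}; box has {1,2,5,6,7,8,9} → only 3 remains.
row 8, column 2 = 2: row 8 has {1,4,7,8}; col 2 has {1,3,4,5,6,7,8,9}; box has {1,4,5,7,8,9} → only 2 remains.
row 8, column 3 = 3: row 8 has {1,2,4,7,8}; col 3 has {4,5,6,8}; box has {1,2,4,5,7,8,9} → only 3 remains.
row 8, column 7 = 9: row 8 has {1,2,3,4,7,8}; col 7 has {1,2,3,4,5,6,7,8}; box has {1,2,3,4,5,6,7,8} → only 9 remains.
row 9, column 5 = 6: row 9 has {1,2,3,4,5,7,8,9}; col 5 has {1,2,3,4,7,8,9}; box has {1,2,3,4,7,8,9} → only 6 remains.
row 1, column 1 = 9: row 1 has {2,3,4,5,6,7,8}; col 1 has {1,4,5,7}; box has {4,5,6} → only 9 remains.
row 1, column 3 = 1: row 1 has {2,3,4,5,6,7,8,9}; col 3 has {3,4,5,6,8}; box has {4,5,6,9} → only 1 remains.
row 2, column 3 = 2: row 2 has {1,5,6,7,8,9}; col 3 has {1,3,4,5,6,8}; box has {1,4,5,6,9} → only 2 remains.
row 2, column 9 = 4: row 2 has {1,2,5,6,7,8,9}; col 9 has {1,2,3,5,6,7,8,9}; box has {1,2,3,5,6,7,8,9} → only 4 remains.
row 3, column 1 = 8: row 3 has {1,2,3,4,5,6,9}; col 1 has {1,4,5,7,9}; box has {1,2,4,5,6,9} → only 8 remains.
row 3, column 3 = 7: row 3 has {1,2,3,4,5,6,8,9}; col 3 has {1,2,3,4,5,6,8}; box has {1,2,4,5,6,8,9} → only 7 remains.
row 5, column 1 = 2: row 5 has {1,3,4,5,6,7,8}; col 1 has {1,4,5,7,8,9}; box has {1,3,4,5,6,7,8} → only 2 remains.
row 5, column 3 = 9: row 5 has {1,2,3,4,5,6,7,8}; col 3 has {1,2,3,4,5,6,7,8}; box has {1,2,3,4,5,6,7,8} → only 9 remains.
row 8, column 1 = 6: row 8 has {1,2,3,4,7,8,9}; col 1 has {1,2,4,5,7,8,9}; box has {1,2,3,4,5,7,8,9} → only 6 remains.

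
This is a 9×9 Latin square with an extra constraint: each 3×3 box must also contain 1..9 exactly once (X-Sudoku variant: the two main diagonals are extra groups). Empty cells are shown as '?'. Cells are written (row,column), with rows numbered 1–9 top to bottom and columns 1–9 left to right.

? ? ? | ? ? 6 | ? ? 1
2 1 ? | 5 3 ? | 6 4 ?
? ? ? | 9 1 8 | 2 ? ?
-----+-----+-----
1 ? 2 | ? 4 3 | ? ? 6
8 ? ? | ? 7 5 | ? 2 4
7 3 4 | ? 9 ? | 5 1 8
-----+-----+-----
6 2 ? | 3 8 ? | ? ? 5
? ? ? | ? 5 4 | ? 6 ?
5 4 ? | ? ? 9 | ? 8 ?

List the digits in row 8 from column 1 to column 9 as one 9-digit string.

(1,5) = 2 (sole candidate).
(2,6) = 7 (sole candidate).
(2,9) = 9 (sole candidate).
(4,4) = 8 (sole candidate).
(6,4) = 6 (sole candidate).
(6,6) = 2 (sole candidate).
(7,3) = 9 (sole candidate).
(7,6) = 1 (sole candidate).
(7,7) = 4 (sole candidate).
(7,8) = 7 (sole candidate).
(8,1) = 3: row 8 has {4,5,6}; col 1 has {1,2,5,6,7,8}; box has {2,4,5,6,9} → only 3 remains.
(8,2) = 8: row 8 has {3,4,5,6}; col 2 has {1,2,3,4}; box has {2,3,4,5,6,9}; anti-diagonal has {1,2,3,4,5,6,7,9} → only 8 remains.
(8,9) = 2: row 8 has {3,4,5,6,8}; col 9 has {1,4,5,6,8,9}; box has {4,5,6,7,8} → only 2 remains.
(9,5) = 6 (sole candidate).
(9,9) = 3 (sole candidate).
(1,1) = 9 (sole candidate).
(1,4) = 4 (sole candidate).
(2,3) = 8 (sole candidate).
(3,1) = 4 (sole candidate).
(3,3) = 5 (sole candidate).
(3,8) = 3 (sole candidate).
(3,9) = 7 (sole candidate).
(4,8) = 9 (sole candidate).
(5,3) = 6 (sole candidate).
(5,4) = 1 (sole candidate).
(5,7) = 3 (sole candidate).
(8,4) = 7: row 8 has {2,3,4,5,6,8}; col 4 has {1,3,4,5,6,8,9}; box has {1,3,4,5,6,8,9} → only 7 remains.
(9,4) = 2 (sole candidate).
(9,7) = 1 (sole candidate).
(1,2) = 7 (sole candidate).
(1,3) = 3 (sole candidate).
(1,7) = 8 (sole candidate).
(1,8) = 5 (sole candidate).
(3,2) = 6 (sole candidate).
(4,2) = 5 (sole candidate).
(4,7) = 7 (sole candidate).
(5,2) = 9 (sole candidate).
(8,3) = 1: row 8 has {2,3,4,5,6,7,8}; col 3 has {2,3,4,5,6,8,9}; box has {2,3,4,5,6,8,9} → only 1 remains.
(8,7) = 9: row 8 has {1,2,3,4,5,6,7,8}; col 7 has {1,2,3,4,5,6,7,8}; box has {1,2,3,4,5,6,7,8} → only 9 remains.

381754962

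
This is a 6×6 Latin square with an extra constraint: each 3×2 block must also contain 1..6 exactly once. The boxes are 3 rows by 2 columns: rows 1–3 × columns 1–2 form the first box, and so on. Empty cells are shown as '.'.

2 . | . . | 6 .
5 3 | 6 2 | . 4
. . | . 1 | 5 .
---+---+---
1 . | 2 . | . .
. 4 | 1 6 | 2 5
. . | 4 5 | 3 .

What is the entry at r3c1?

4

r1c2 = 1: row 1 has {2,6}; col 2 has {3,4}; box has {2,3,5} → only 1 remains.
r1c6 = 3: row 1 has {1,2,6}; col 6 has {4,5}; box has {4,5,6} → only 3 remains.
r2c5 = 1: row 2 has {2,3,4,5,6}; col 5 has {2,3,5,6}; box has {3,4,5,6} → only 1 remains.
r3c2 = 6: row 3 has {1,5}; col 2 has {1,3,4}; box has {1,2,3,5} → only 6 remains.
r3c3 = 3: row 3 has {1,5,6}; col 3 has {1,2,4,6}; box has {1,2,6} → only 3 remains.
r3c6 = 2: row 3 has {1,3,5,6}; col 6 has {3,4,5}; box has {1,3,4,5,6} → only 2 remains.
r4c2 = 5: row 4 has {1,2}; col 2 has {1,3,4,6}; box has {1,4} → only 5 remains.
r4c4 = 3: row 4 has {1,2,5}; col 4 has {1,2,5,6}; box has {1,2,4,5,6} → only 3 remains.
r4c5 = 4: row 4 has {1,2,3,5}; col 5 has {1,2,3,5,6}; box has {2,3,5} → only 4 remains.
r4c6 = 6: row 4 has {1,2,3,4,5}; col 6 has {2,3,4,5}; box has {2,3,4,5} → only 6 remains.
r5c1 = 3: row 5 has {1,2,4,5,6}; col 1 has {1,2,5}; box has {1,4,5} → only 3 remains.
r6c1 = 6: row 6 has {3,4,5}; col 1 has {1,2,3,5}; box has {1,3,4,5} → only 6 remains.
r6c2 = 2: row 6 has {3,4,5,6}; col 2 has {1,3,4,5,6}; box has {1,3,4,5,6} → only 2 remains.
r6c6 = 1: row 6 has {2,3,4,5,6}; col 6 has {2,3,4,5,6}; box has {2,3,4,5,6} → only 1 remains.
r1c3 = 5: row 1 has {1,2,3,6}; col 3 has {1,2,3,4,6}; box has {1,2,3,6} → only 5 remains.
r1c4 = 4: row 1 has {1,2,3,5,6}; col 4 has {1,2,3,5,6}; box has {1,2,3,5,6} → only 4 remains.
r3c1 = 4: row 3 has {1,2,3,5,6}; col 1 has {1,2,3,5,6}; box has {1,2,3,5,6} → only 4 remains.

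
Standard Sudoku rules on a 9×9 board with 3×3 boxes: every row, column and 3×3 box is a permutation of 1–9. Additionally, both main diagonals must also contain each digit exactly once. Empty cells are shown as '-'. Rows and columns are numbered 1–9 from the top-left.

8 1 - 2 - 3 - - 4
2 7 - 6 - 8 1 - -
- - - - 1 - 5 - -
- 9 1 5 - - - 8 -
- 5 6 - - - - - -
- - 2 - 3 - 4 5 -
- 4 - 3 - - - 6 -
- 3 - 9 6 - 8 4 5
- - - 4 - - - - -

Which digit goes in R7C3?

8

R2C8 = 9 (sole candidate).
R2C9 = 3 (sole candidate).
R3C2 = 6 (sole candidate).
R3C4 = 7 (sole candidate).
R3C8 = 2 (sole candidate).
R3C9 = 8 (sole candidate).
R5C5 = 2 (sole candidate).
R6C1 = 7 (sole candidate).
R6C2 = 8 (sole candidate).
R6C4 = 1 (sole candidate).
R7C7 = 9 (sole candidate).
R8C1 = 1 (sole candidate).
R8C3 = 7 (sole candidate).
R8C6 = 2 (sole candidate).
R9C1 = 6 (sole candidate).
R9C2 = 2 (sole candidate).
R9C9 = 1 (sole candidate).
R1C8 = 7 (sole candidate).
R3C3 = 3 (sole candidate).
R4C6 = 7 (sole candidate).
R5C4 = 8 (sole candidate).
R6C6 = 6 (sole candidate).
R6C9 = 9 (sole candidate).
R7C1 = 5 (sole candidate).
R7C3 = 8: row 7 has {3,4,5,6,9}; col 3 has {1,2,3,6,7}; box has {1,2,3,4,5,6,7}; anti-diagonal has {1,2,3,4,5,6,7,9} → only 8 remains.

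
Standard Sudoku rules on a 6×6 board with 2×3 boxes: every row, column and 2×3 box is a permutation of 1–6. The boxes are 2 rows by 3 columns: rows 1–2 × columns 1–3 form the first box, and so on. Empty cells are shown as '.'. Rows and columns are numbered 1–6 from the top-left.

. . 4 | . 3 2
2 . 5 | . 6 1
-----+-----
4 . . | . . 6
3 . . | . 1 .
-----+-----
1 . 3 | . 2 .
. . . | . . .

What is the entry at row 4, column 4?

2

row 1, column 1 = 6: row 1 has {2,3,4}; col 1 has {1,2,3,4}; box has {2,4,5} → only 6 remains.
row 1, column 2 = 1: row 1 has {2,3,4,6}; col 2 has {}; box has {2,4,5,6} → only 1 remains.
row 1, column 4 = 5: row 1 has {1,2,3,4,6}; col 4 has {}; box has {1,2,3,6} → only 5 remains.
row 2, column 2 = 3: row 2 has {1,2,5,6}; col 2 has {1}; box has {1,2,4,5,6} → only 3 remains.
row 2, column 4 = 4: row 2 has {1,2,3,5,6}; col 4 has {5}; box has {1,2,3,5,6} → only 4 remains.
row 3, column 5 = 5: row 3 has {4,6}; col 5 has {1,2,3,6}; box has {1,6} → only 5 remains.
row 4, column 4 = 2: row 4 has {1,3}; col 4 has {4,5}; box has {1,5,6} → only 2 remains.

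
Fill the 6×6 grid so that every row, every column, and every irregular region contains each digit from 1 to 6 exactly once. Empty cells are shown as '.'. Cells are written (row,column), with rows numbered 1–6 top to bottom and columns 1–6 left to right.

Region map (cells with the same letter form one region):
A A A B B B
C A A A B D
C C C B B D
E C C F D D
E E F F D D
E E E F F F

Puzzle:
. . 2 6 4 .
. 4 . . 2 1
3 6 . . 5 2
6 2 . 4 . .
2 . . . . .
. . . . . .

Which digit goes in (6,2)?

3

(1,6) = 3: row 1 has {2,4,6}; col 6 has {1,2}; region has {2,4,5,6} → only 3 remains.
(2,1) = 5: row 2 has {1,2,4}; col 1 has {2,3,6}; region has {2,3,6} → only 5 remains.
(2,4) = 3: row 2 has {1,2,4,5}; col 4 has {4,6}; region has {2,4} → only 3 remains.
(3,4) = 1: row 3 has {2,3,5,6}; col 4 has {3,4,6}; region has {2,3,4,5,6} → only 1 remains.
(4,3) = 1: row 4 has {2,4,6}; col 3 has {2}; region has {2,3,5,6} → only 1 remains.
(4,5) = 3: row 4 has {1,2,4,6}; col 5 has {2,4,5}; region has {1,2} → only 3 remains.
(4,6) = 5: row 4 has {1,2,3,4,6}; col 6 has {1,2,3}; region has {1,2,3} → only 5 remains.
(5,4) = 5: row 5 has {2}; col 4 has {1,3,4,6}; region has {4} → only 5 remains.
(5,5) = 6: row 5 has {2,5}; col 5 has {2,3,4,5}; region has {1,2,3,5} → only 6 remains.
(5,6) = 4: row 5 has {2,5,6}; col 6 has {1,2,3,5}; region has {1,2,3,5,6} → only 4 remains.
(6,4) = 2: row 6 has {}; col 4 has {1,3,4,5,6}; region has {4,5} → only 2 remains.
(6,5) = 1: row 6 has {2}; col 5 has {2,3,4,5,6}; region has {2,4,5} → only 1 remains.
(6,6) = 6: row 6 has {1,2}; col 6 has {1,2,3,4,5}; region has {1,2,4,5} → only 6 remains.
(1,1) = 1: row 1 has {2,3,4,6}; col 1 has {2,3,5,6}; region has {2,3,4} → only 1 remains.
(1,2) = 5: row 1 has {1,2,3,4,6}; col 2 has {2,4,6}; region has {1,2,3,4} → only 5 remains.
(2,3) = 6: row 2 has {1,2,3,4,5}; col 3 has {1,2}; region has {1,2,3,4,5} → only 6 remains.
(3,3) = 4: row 3 has {1,2,3,5,6}; col 3 has {1,2,6}; region has {1,2,3,5,6} → only 4 remains.
(5,3) = 3: row 5 has {2,4,5,6}; col 3 has {1,2,4,6}; region has {1,2,4,5,6} → only 3 remains.
(6,1) = 4: row 6 has {1,2,6}; col 1 has {1,2,3,5,6}; region has {2,6} → only 4 remains.
(6,2) = 3: row 6 has {1,2,4,6}; col 2 has {2,4,5,6}; region has {2,4,6} → only 3 remains.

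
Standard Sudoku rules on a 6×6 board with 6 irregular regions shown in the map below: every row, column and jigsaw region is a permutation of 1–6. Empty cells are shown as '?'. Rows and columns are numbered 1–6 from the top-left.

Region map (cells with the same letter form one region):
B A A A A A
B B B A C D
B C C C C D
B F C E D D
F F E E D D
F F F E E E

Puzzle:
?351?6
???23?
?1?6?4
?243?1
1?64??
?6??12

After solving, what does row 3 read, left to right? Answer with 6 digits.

row 1, column 5 = 4 (sole candidate).
row 2, column 3 = 1 (sole candidate).
row 2, column 6 = 5 (sole candidate).
row 3, column 3 = 2: row 3 has {1,4,6}; col 3 has {1,4,5,6}; region has {1,3,4,6} → only 2 remains.
row 3, column 5 = 5: row 3 has {1,2,4,6}; col 5 has {1,3,4}; region has {1,2,3,4,6} → only 5 remains.
row 4, column 5 = 6 (sole candidate).
row 5, column 2 = 5 (sole candidate).
row 5, column 5 = 2 (sole candidate).
row 5, column 6 = 3 (sole candidate).
row 6, column 3 = 3 (sole candidate).
row 6, column 4 = 5 (sole candidate).
row 1, column 1 = 2 (sole candidate).
row 2, column 2 = 4 (sole candidate).
row 3, column 1 = 3: row 3 has {1,2,4,5,6}; col 1 has {1,2}; region has {1,2,4} → only 3 remains.

312654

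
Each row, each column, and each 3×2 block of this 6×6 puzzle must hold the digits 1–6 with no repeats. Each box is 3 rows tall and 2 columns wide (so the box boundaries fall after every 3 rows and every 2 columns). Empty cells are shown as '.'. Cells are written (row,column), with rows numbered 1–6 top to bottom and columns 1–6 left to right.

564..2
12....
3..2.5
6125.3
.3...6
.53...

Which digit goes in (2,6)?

(2,6) = 4: row 2 has {1,2}; col 6 has {2,3,5,6}; box has {2,5} → only 4 remains.

4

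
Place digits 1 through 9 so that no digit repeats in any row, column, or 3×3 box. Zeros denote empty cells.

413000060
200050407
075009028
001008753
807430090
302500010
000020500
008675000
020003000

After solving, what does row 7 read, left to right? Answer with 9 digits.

736924581

row 1, column 5 = 8: row 1 has {1,3,4,6}; col 5 has {2,3,5,7}; box has {5,9} → only 8 remains.
row 1, column 7 = 9: row 1 has {1,3,4,6,8}; col 7 has {4,5,7}; box has {2,4,6,7,8} → only 9 remains.
row 1, column 9 = 5: row 1 has {1,3,4,6,8,9}; col 9 has {3,7,8}; box has {2,4,6,7,8,9} → only 5 remains.
row 2, column 8 = 3: row 2 has {2,4,5,7}; col 8 has {1,2,5,6,9}; box has {2,4,5,6,7,8,9} → only 3 remains.
row 3, column 1 = 6: row 3 has {2,5,7,8,9}; col 1 has {2,3,4,8}; box has {1,2,3,4,5,7} → only 6 remains.
row 3, column 7 = 1: row 3 has {2,5,6,7,8,9}; col 7 has {4,5,7,9}; box has {2,3,4,5,6,7,8,9} → only 1 remains.
row 4, column 1 = 9: row 4 has {1,3,5,7,8}; col 1 has {2,3,4,6,8}; box has {1,2,3,7,8} → only 9 remains.
row 4, column 4 = 2: row 4 has {1,3,5,7,8,9}; col 4 has {4,5,6}; box has {3,4,5,8} → only 2 remains.
row 4, column 5 = 6: row 4 has {1,2,3,5,7,8,9}; col 5 has {2,3,5,7,8}; box has {2,3,4,5,8} → only 6 remains.
row 5, column 6 = 1: row 5 has {3,4,7,8,9}; col 6 has {3,5,8,9}; box has {2,3,4,5,6,8} → only 1 remains.
row 6, column 5 = 9: row 6 has {1,2,3,5}; col 5 has {2,3,5,6,7,8}; box has {1,2,3,4,5,6,8} → only 9 remains.
row 6, column 6 = 7: row 6 has {1,2,3,5,9}; col 6 has {1,3,5,8,9}; box has {1,2,3,4,5,6,8,9} → only 7 remains.
row 7, column 6 = 4: row 7 has {2,5}; col 6 has {1,3,5,7,8,9}; box has {2,3,5,6,7} → only 4 remains.
row 8, column 1 = 1: row 8 has {5,6,7,8}; col 1 has {2,3,4,6,8,9}; box has {2,8} → only 1 remains.
row 8, column 8 = 4: row 8 has {1,5,6,7,8}; col 8 has {1,2,3,5,6,9}; box has {5} → only 4 remains.
row 9, column 5 = 1: row 9 has {2,3}; col 5 has {2,3,5,6,7,8,9}; box has {2,3,4,5,6,7} → only 1 remains.
row 1, column 4 = 7: row 1 has {1,3,4,5,6,8,9}; col 4 has {2,4,5,6}; box has {5,8,9} → only 7 remains.
row 1, column 6 = 2: row 1 has {1,3,4,5,6,7,8,9}; col 6 has {1,3,4,5,7,8,9}; box has {5,7,8,9} → only 2 remains.
row 2, column 3 = 9: row 2 has {2,3,4,5,7}; col 3 has {1,2,3,5,7,8}; box has {1,2,3,4,5,6,7} → only 9 remains.
row 2, column 4 = 1: row 2 has {2,3,4,5,7,9}; col 4 has {2,4,5,6,7}; box has {2,5,7,8,9} → only 1 remains.
row 2, column 6 = 6: row 2 has {1,2,3,4,5,7,9}; col 6 has {1,2,3,4,5,7,8,9}; box has {1,2,5,7,8,9} → only 6 remains.
row 3, column 4 = 3: row 3 has {1,2,5,6,7,8,9}; col 4 has {1,2,4,5,6,7}; box has {1,2,5,6,7,8,9} → only 3 remains.
row 3, column 5 = 4: row 3 has {1,2,3,5,6,7,8,9}; col 5 has {1,2,3,5,6,7,8,9}; box has {1,2,3,5,6,7,8,9} → only 4 remains.
row 4, column 2 = 4: row 4 has {1,2,3,5,6,7,8,9}; col 2 has {1,2,7}; box has {1,2,3,7,8,9} → only 4 remains.
row 6, column 2 = 6: row 6 has {1,2,3,5,7,9}; col 2 has {1,2,4,7}; box has {1,2,3,4,7,8,9} → only 6 remains.
row 6, column 7 = 8: row 6 has {1,2,3,5,6,7,9}; col 7 has {1,4,5,7,9}; box has {1,3,5,7,9} → only 8 remains.
row 6, column 9 = 4: row 6 has {1,2,3,5,6,7,8,9}; col 9 has {3,5,7,8}; box has {1,3,5,7,8,9} → only 4 remains.
row 7, column 1 = 7: row 7 has {2,4,5}; col 1 has {1,2,3,4,6,8,9}; box has {1,2,8} → only 7 remains.
row 7, column 3 = 6: row 7 has {2,4,5,7}; col 3 has {1,2,3,5,7,8,9}; box has {1,2,7,8} → only 6 remains.
row 7, column 8 = 8: row 7 has {2,4,5,6,7}; col 8 has {1,2,3,4,5,6,9}; box has {4,5} → only 8 remains.
row 9, column 1 = 5: row 9 has {1,2,3}; col 1 has {1,2,3,4,6,7,8,9}; box has {1,2,6,7,8} → only 5 remains.
row 9, column 3 = 4: row 9 has {1,2,3,5}; col 3 has {1,2,3,5,6,7,8,9}; box has {1,2,5,6,7,8} → only 4 remains.
row 9, column 7 = 6: row 9 has {1,2,3,4,5}; col 7 has {1,4,5,7,8,9}; box has {4,5,8} → only 6 remains.
row 9, column 8 = 7: row 9 has {1,2,3,4,5,6}; col 8 has {1,2,3,4,5,6,8,9}; box has {4,5,6,8} → only 7 remains.
row 9, column 9 = 9: row 9 has {1,2,3,4,5,6,7}; col 9 has {3,4,5,7,8}; box has {4,5,6,7,8} → only 9 remains.
row 2, column 2 = 8: row 2 has {1,2,3,4,5,6,7,9}; col 2 has {1,2,4,6,7}; box has {1,2,3,4,5,6,7,9} → only 8 remains.
row 5, column 2 = 5: row 5 has {1,3,4,7,8,9}; col 2 has {1,2,4,6,7,8}; box has {1,2,3,4,6,7,8,9} → only 5 remains.
row 5, column 7 = 2: row 5 has {1,3,4,5,7,8,9}; col 7 has {1,4,5,6,7,8,9}; box has {1,3,4,5,7,8,9} → only 2 remains.
row 5, column 9 = 6: row 5 has {1,2,3,4,5,7,8,9}; col 9 has {3,4,5,7,8,9}; box has {1,2,3,4,5,7,8,9} → only 6 remains.
row 7, column 4 = 9: row 7 has {2,4,5,6,7,8}; col 4 has {1,2,3,4,5,6,7}; box has {1,2,3,4,5,6,7} → only 9 remains.
row 7, column 9 = 1: row 7 has {2,4,5,6,7,8,9}; col 9 has {3,4,5,6,7,8,9}; box has {4,5,6,7,8,9} → only 1 remains.
row 8, column 7 = 3: row 8 has {1,4,5,6,7,8}; col 7 has {1,2,4,5,6,7,8,9}; box has {1,4,5,6,7,8,9} → only 3 remains.
row 8, column 9 = 2: row 8 has {1,3,4,5,6,7,8}; col 9 has {1,3,4,5,6,7,8,9}; box has {1,3,4,5,6,7,8,9} → only 2 remains.
row 9, column 4 = 8: row 9 has {1,2,3,4,5,6,7,9}; col 4 has {1,2,3,4,5,6,7,9}; box has {1,2,3,4,5,6,7,9} → only 8 remains.
row 7, column 2 = 3: row 7 has {1,2,4,5,6,7,8,9}; col 2 has {1,2,4,5,6,7,8}; box has {1,2,4,5,6,7,8} → only 3 remains.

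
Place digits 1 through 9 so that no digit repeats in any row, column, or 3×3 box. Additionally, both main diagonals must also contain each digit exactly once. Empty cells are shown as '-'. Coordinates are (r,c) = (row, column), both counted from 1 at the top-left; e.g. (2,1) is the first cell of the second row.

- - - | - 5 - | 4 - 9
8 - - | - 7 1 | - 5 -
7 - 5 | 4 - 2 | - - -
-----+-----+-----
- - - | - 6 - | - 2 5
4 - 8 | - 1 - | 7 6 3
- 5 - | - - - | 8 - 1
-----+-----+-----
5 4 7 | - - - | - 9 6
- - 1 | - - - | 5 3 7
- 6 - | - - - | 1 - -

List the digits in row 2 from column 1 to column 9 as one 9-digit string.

894671352

(2,9) = 2: row 2 has {1,5,7,8}; col 9 has {1,3,5,6,7,9}; box has {4,5,9} → only 2 remains.
(3,9) = 8: row 3 has {2,4,5,7}; col 9 has {1,2,3,5,6,7,9}; box has {2,4,5,9} → only 8 remains.
(4,7) = 9: row 4 has {2,5,6}; col 7 has {1,4,5,7,8}; box has {1,2,3,5,6,7,8} → only 9 remains.
(6,8) = 4: row 6 has {1,5,8}; col 8 has {2,3,5,6,9}; box has {1,2,3,5,6,7,8,9} → only 4 remains.
(7,7) = 2: row 7 has {4,5,6,7,9}; col 7 has {1,4,5,7,8,9}; box has {1,3,5,6,7,9}; main diagonal has {1,3,5} → only 2 remains.
(9,8) = 8: row 9 has {1,6}; col 8 has {2,3,4,5,6,9}; box has {1,2,3,5,6,7,9} → only 8 remains.
(9,9) = 4: row 9 has {1,6,8}; col 9 has {1,2,3,5,6,7,8,9}; box has {1,2,3,5,6,7,8,9}; main diagonal has {1,2,3,5} → only 4 remains.
(1,1) = 6: row 1 has {4,5,9}; col 1 has {4,5,7,8}; box has {5,7,8}; main diagonal has {1,2,3,4,5} → only 6 remains.
(2,2) = 9: row 2 has {1,2,5,7,8}; col 2 has {4,5,6}; box has {5,6,7,8}; main diagonal has {1,2,3,4,5,6} → only 9 remains.
(3,8) = 1: row 3 has {2,4,5,7,8}; col 8 has {2,3,4,5,6,8,9}; box has {2,4,5,8,9} → only 1 remains.
(4,3) = 3: row 4 has {2,5,6,9}; col 3 has {1,5,7,8}; box has {4,5,8} → only 3 remains.
(5,2) = 2: row 5 has {1,3,4,6,7,8}; col 2 has {4,5,6,9}; box has {3,4,5,8} → only 2 remains.
(6,1) = 9: row 6 has {1,4,5,8}; col 1 has {4,5,6,7,8}; box has {2,3,4,5,8} → only 9 remains.
(6,3) = 6: row 6 has {1,4,5,8,9}; col 3 has {1,3,5,7,8}; box has {2,3,4,5,8,9} → only 6 remains.
(6,6) = 7: row 6 has {1,4,5,6,8,9}; col 6 has {1,2}; box has {1,6}; main diagonal has {1,2,3,4,5,6,9} → only 7 remains.
(8,1) = 2: row 8 has {1,3,5,7}; col 1 has {4,5,6,7,8,9}; box has {1,4,5,6,7} → only 2 remains.
(8,2) = 8: row 8 has {1,2,3,5,7}; col 2 has {2,4,5,6,9}; box has {1,2,4,5,6,7}; anti-diagonal has {1,5,7,9} → only 8 remains.
(9,1) = 3: row 9 has {1,4,6,8}; col 1 has {2,4,5,6,7,8,9}; box has {1,2,4,5,6,7,8}; anti-diagonal has {1,5,7,8,9} → only 3 remains.
(9,3) = 9: row 9 has {1,3,4,6,8}; col 3 has {1,3,5,6,7,8}; box has {1,2,3,4,5,6,7,8} → only 9 remains.
(9,5) = 2: row 9 has {1,3,4,6,8,9}; col 5 has {1,5,6,7}; box has {} → only 2 remains.
(9,6) = 5: row 9 has {1,2,3,4,6,8,9}; col 6 has {1,2,7}; box has {2} → only 5 remains.
(1,3) = 2: row 1 has {4,5,6,9}; col 3 has {1,3,5,6,7,8,9}; box has {5,6,7,8,9} → only 2 remains.
(1,8) = 7: row 1 has {2,4,5,6,9}; col 8 has {1,2,3,4,5,6,8,9}; box has {1,2,4,5,8,9} → only 7 remains.
(2,3) = 4: row 2 has {1,2,5,7,8,9}; col 3 has {1,2,3,5,6,7,8,9}; box has {2,5,6,7,8,9} → only 4 remains.
(3,2) = 3: row 3 has {1,2,4,5,7,8}; col 2 has {2,4,5,6,8,9}; box has {2,4,5,6,7,8,9} → only 3 remains.
(3,5) = 9: row 3 has {1,2,3,4,5,7,8}; col 5 has {1,2,5,6,7}; box has {1,2,4,5,7} → only 9 remains.
(3,7) = 6: row 3 has {1,2,3,4,5,7,8,9}; col 7 has {1,2,4,5,7,8,9}; box has {1,2,4,5,7,8,9}; anti-diagonal has {1,3,5,7,8,9} → only 6 remains.
(4,1) = 1: row 4 has {2,3,5,6,9}; col 1 has {2,3,4,5,6,7,8,9}; box has {2,3,4,5,6,8,9} → only 1 remains.
(4,2) = 7: row 4 has {1,2,3,5,6,9}; col 2 has {2,3,4,5,6,8,9}; box has {1,2,3,4,5,6,8,9} → only 7 remains.
(4,4) = 8: row 4 has {1,2,3,5,6,7,9}; col 4 has {4}; box has {1,6,7}; main diagonal has {1,2,3,4,5,6,7,9} → only 8 remains.
(4,6) = 4: row 4 has {1,2,3,5,6,7,8,9}; col 6 has {1,2,5,7}; box has {1,6,7,8}; anti-diagonal has {1,3,5,6,7,8,9} → only 4 remains.
(5,6) = 9: row 5 has {1,2,3,4,6,7,8}; col 6 has {1,2,4,5,7}; box has {1,4,6,7,8} → only 9 remains.
(6,4) = 2: row 6 has {1,4,5,6,7,8,9}; col 4 has {4,8}; box has {1,4,6,7,8,9}; anti-diagonal has {1,3,4,5,6,7,8,9} → only 2 remains.
(6,5) = 3: row 6 has {1,2,4,5,6,7,8,9}; col 5 has {1,2,5,6,7,9}; box has {1,2,4,6,7,8,9} → only 3 remains.
(7,5) = 8: row 7 has {2,4,5,6,7,9}; col 5 has {1,2,3,5,6,7,9}; box has {2,5} → only 8 remains.
(7,6) = 3: row 7 has {2,4,5,6,7,8,9}; col 6 has {1,2,4,5,7,9}; box has {2,5,8} → only 3 remains.
(8,5) = 4: row 8 has {1,2,3,5,7,8}; col 5 has {1,2,3,5,6,7,8,9}; box has {2,3,5,8} → only 4 remains.
(8,6) = 6: row 8 has {1,2,3,4,5,7,8}; col 6 has {1,2,3,4,5,7,9}; box has {2,3,4,5,8} → only 6 remains.
(9,4) = 7: row 9 has {1,2,3,4,5,6,8,9}; col 4 has {2,4,8}; box has {2,3,4,5,6,8} → only 7 remains.
(1,2) = 1: row 1 has {2,4,5,6,7,9}; col 2 has {2,3,4,5,6,7,8,9}; box has {2,3,4,5,6,7,8,9} → only 1 remains.
(1,4) = 3: row 1 has {1,2,4,5,6,7,9}; col 4 has {2,4,7,8}; box has {1,2,4,5,7,9} → only 3 remains.
(1,6) = 8: row 1 has {1,2,3,4,5,6,7,9}; col 6 has {1,2,3,4,5,6,7,9}; box has {1,2,3,4,5,7,9} → only 8 remains.
(2,4) = 6: row 2 has {1,2,4,5,7,8,9}; col 4 has {2,3,4,7,8}; box has {1,2,3,4,5,7,8,9} → only 6 remains.
(2,7) = 3: row 2 has {1,2,4,5,6,7,8,9}; col 7 has {1,2,4,5,6,7,8,9}; box has {1,2,4,5,6,7,8,9} → only 3 remains.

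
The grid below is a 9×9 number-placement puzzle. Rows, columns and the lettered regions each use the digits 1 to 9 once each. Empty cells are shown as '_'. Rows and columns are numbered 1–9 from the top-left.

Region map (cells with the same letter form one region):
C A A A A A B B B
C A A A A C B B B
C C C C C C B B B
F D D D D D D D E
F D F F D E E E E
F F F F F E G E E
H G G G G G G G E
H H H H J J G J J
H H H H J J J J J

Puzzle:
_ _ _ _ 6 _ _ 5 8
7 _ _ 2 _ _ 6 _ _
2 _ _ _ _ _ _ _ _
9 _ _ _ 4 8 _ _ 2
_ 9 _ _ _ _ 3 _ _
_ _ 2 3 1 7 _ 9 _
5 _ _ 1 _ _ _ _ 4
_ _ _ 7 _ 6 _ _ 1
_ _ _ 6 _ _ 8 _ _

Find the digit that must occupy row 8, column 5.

9

row 4, column 4 = 5 (sole candidate).
row 1, column 7 = 2 (hidden single in row 1).
row 5, column 5 = 2 (hidden single in row 5).
row 5, column 3 = 7 (hidden single in row 5).
row 1, column 2 = 7 (hidden single in row 1).
row 5, column 8 = 8 (hidden single in region E).
row 5, column 4 = 4 (sole candidate).
row 1, column 4 = 9 (sole candidate).
row 3, column 4 = 8 (sole candidate).
row 5, column 1 = 6 (sole candidate).
row 5, column 9 = 5 (sole candidate).
row 6, column 1 = 8 (sole candidate).
row 6, column 2 = 5 (sole candidate).
row 6, column 7 = 4 (sole candidate).
row 6, column 9 = 6 (sole candidate).
row 5, column 6 = 1 (sole candidate).
row 8, column 7 = 5 (hidden single in column 7).
Singles propagation stalls before the target is settled. Branch on row 1, column 6 (candidates {3,4}).
  Try row 1, column 6 = 4: this forces row 2, column 8=4; then region J has no cell left for 4 — contradiction.
So row 1, column 6 = 3.
Singles propagation stalls before the target is settled. Branch on row 7, column 6 (candidates {2,9}).
  Try row 7, column 6 = 9: this forces row 7, column 7=7, row 4, column 7=1, row 3, column 7=9; then row 2 has no cell left for 9 — contradiction.
So row 7, column 6 = 2.
Singles propagation stalls before the target is settled. Branch on row 2, column 6 (candidates {4,5,9}).
  Try row 2, column 6 = 4: this forces row 1, column 1=1, row 1, column 3=4, row 2, column 9=9, row 2, column 8=3, row 3, column 9=7, row 9, column 9=3, row 3, column 7=1, row 3, column 8=4; then region J has no cell left for 4 — contradiction.
  Try row 2, column 6 = 5: then row 3 has no cell left for 5 — contradiction.
So row 2, column 6 = 9.
row 2, column 9 = 3 (sole candidate).
Singles propagation stalls; row 8, column 5 is still open with candidates {3,9}.
  Try row 8, column 5 = 3: this forces row 3, column 5=5, row 3, column 6=4, row 8, column 1=4, row 8, column 8=2, row 9, column 6=5, row 1, column 1=1, row 1, column 3=4; then column 2 has no cell left for 4 — contradiction.
So row 8, column 5 = 9.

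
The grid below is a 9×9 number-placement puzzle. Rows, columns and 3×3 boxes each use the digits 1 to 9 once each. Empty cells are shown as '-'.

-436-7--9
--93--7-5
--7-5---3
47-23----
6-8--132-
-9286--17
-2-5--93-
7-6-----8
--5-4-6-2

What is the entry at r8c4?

r1c8 = 8: row 1 has {3,4,6,7,9}; col 8 has {1,2,3}; box has {3,5,7,9} → only 8 remains.
r4c3 = 1: row 4 has {2,3,4,7}; col 3 has {2,3,5,6,7,8,9}; box has {2,4,6,7,8,9} → only 1 remains.
r4c9 = 6: row 4 has {1,2,3,4,7}; col 9 has {2,3,5,7,8,9}; box has {1,2,3,7} → only 6 remains.
r5c2 = 5: row 5 has {1,2,3,6,8}; col 2 has {2,4,7,9}; box has {1,2,4,6,7,8,9} → only 5 remains.
r5c9 = 4: row 5 has {1,2,3,5,6,8}; col 9 has {2,3,5,6,7,8,9}; box has {1,2,3,6,7} → only 4 remains.
r6c1 = 3: row 6 has {1,2,6,7,8,9}; col 1 has {4,6,7}; box has {1,2,4,5,6,7,8,9} → only 3 remains.
r6c7 = 5: row 6 has {1,2,3,6,7,8,9}; col 7 has {3,6,7,9}; box has {1,2,3,4,6,7} → only 5 remains.
r7c3 = 4: row 7 has {2,3,5,9}; col 3 has {1,2,3,5,6,7,8,9}; box has {2,5,6,7} → only 4 remains.
r7c9 = 1: row 7 has {2,3,4,5,9}; col 9 has {2,3,4,5,6,7,8,9}; box has {2,3,6,8,9} → only 1 remains.
r8c7 = 4: row 8 has {6,7,8}; col 7 has {3,5,6,7,9}; box has {1,2,3,6,8,9} → only 4 remains.
r8c8 = 5: row 8 has {4,6,7,8}; col 8 has {1,2,3,8}; box has {1,2,3,4,6,8,9} → only 5 remains.
r9c8 = 7: row 9 has {2,4,5,6}; col 8 has {1,2,3,5,8}; box has {1,2,3,4,5,6,8,9} → only 7 remains.
r4c7 = 8: row 4 has {1,2,3,4,6,7}; col 7 has {3,4,5,6,7,9}; box has {1,2,3,4,5,6,7} → only 8 remains.
r4c8 = 9: row 4 has {1,2,3,4,6,7,8}; col 8 has {1,2,3,5,7,8}; box has {1,2,3,4,5,6,7,8} → only 9 remains.
r6c6 = 4: row 6 has {1,2,3,5,6,7,8,9}; col 6 has {1,7}; box has {1,2,3,6,8} → only 4 remains.
r7c1 = 8: row 7 has {1,2,3,4,5,9}; col 1 has {3,4,6,7}; box has {2,4,5,6,7} → only 8 remains.
r7c5 = 7: row 7 has {1,2,3,4,5,8,9}; col 5 has {3,4,5,6}; box has {4,5} → only 7 remains.
r7c6 = 6: row 7 has {1,2,3,4,5,7,8,9}; col 6 has {1,4,7}; box has {4,5,7} → only 6 remains.
r4c6 = 5: row 4 has {1,2,3,4,6,7,8,9}; col 6 has {1,4,6,7}; box has {1,2,3,4,6,8} → only 5 remains.
r5c5 = 9: row 5 has {1,2,3,4,5,6,8}; col 5 has {3,4,5,6,7}; box has {1,2,3,4,5,6,8} → only 9 remains.
r5c4 = 7: row 5 has {1,2,3,4,5,6,8,9}; col 4 has {2,3,5,6,8}; box has {1,2,3,4,5,6,8,9} → only 7 remains.
r1c1 = 5: in row 1, 5 can only go here (every other open cell in that row sees a 5).
r2c8 = 4: in row 2, 4 can only go here (every other open cell in that row sees a 4).
r3c8 = 6: row 3 has {3,5,7}; col 8 has {1,2,3,4,5,7,8,9}; box has {3,4,5,7,8,9} → only 6 remains.
r2c2 = 6: in row 2, 6 can only go here (every other open cell in that row sees a 6).
r3c4 = 4: in row 3, 4 can only go here (every other open cell in that row sees a 4).
r3c6 = 9: in row 3, 9 can only go here (every other open cell in that row sees a 9).
r3c2 = 8: in row 3, 8 can only go here (every other open cell in that row sees an 8).
r8c4 = 9: in row 8, 9 can only go here (every other open cell in that row sees a 9).

9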